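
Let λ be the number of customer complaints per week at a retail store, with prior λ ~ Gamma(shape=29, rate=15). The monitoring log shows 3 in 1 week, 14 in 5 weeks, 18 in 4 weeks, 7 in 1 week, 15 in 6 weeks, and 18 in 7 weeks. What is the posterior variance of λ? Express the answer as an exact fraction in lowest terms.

8/117

Total count: 3 + 14 + 18 + 7 + 15 + 18 = 75.
Total exposure: 1 + 5 + 4 + 1 + 6 + 7 = 24 weeks.
The Gamma prior is conjugate for the Poisson rate, so λ | data ~ Gamma(29+75, 15+24) = Gamma(104, 39).
Posterior variance = α'/β'² = 104/1521 = 8/117.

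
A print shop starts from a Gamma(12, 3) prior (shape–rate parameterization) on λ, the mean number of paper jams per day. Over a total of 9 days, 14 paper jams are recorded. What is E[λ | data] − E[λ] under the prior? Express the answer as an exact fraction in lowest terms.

Total count 14 over total exposure 9 days.
By Gamma–Poisson conjugacy, the posterior is Gamma(α + Σx, β + Σt) = Gamma(12 + 14, 3 + 9) = Gamma(26, 12).
Posterior mean = 26/12 = 13/6; prior mean = 12/3 = 4. Difference = 13/6 − 4 = -11/6.

-11/6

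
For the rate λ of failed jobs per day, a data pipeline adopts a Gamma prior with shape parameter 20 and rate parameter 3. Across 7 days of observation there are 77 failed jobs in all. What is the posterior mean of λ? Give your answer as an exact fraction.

97/10

Total count 77 over total exposure 7 days.
Posterior: α' = 20 + 77 = 97, β' = 3 + 7 = 10.
Posterior mean = α'/β' = 97/10.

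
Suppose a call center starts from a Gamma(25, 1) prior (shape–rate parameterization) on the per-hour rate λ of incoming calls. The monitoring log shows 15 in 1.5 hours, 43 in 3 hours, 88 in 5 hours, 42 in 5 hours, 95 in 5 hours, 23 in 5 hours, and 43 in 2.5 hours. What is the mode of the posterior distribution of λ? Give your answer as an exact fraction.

373/28

Total count: 15 + 43 + 88 + 42 + 95 + 23 + 43 = 349.
Total exposure: 1.5 + 3 + 5 + 5 + 5 + 5 + 2.5 = 27 hours.
Posterior: α' = 25 + 349 = 374, β' = 1 + 27 = 28.
Posterior mode = (α'−1)/β' = 373/28.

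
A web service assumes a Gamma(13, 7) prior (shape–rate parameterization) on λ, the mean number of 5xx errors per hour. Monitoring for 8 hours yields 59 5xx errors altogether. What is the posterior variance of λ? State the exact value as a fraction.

Total count 59 over total exposure 8 hours.
Conjugate update: add total count to the shape and total exposure to the rate, giving Gamma(72, 15).
Posterior variance = α'/β'² = 72/225 = 8/25.

8/25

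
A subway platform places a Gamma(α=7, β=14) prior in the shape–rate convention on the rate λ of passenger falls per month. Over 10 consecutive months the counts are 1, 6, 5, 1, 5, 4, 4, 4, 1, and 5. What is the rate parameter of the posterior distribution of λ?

Total count: 1 + 6 + 5 + 1 + 5 + 4 + 4 + 4 + 1 + 5 = 36.
Total exposure: 10 months.
The Gamma prior is conjugate for the Poisson rate, so λ | data ~ Gamma(7+36, 14+10) = Gamma(43, 24).

24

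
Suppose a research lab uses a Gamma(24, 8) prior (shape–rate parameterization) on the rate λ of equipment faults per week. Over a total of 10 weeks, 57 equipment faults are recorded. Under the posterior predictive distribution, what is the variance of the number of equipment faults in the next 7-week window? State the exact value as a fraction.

175/4

Total count 57 over total exposure 10 weeks.
By Gamma–Poisson conjugacy, the posterior is Gamma(α + Σx, β + Σt) = Gamma(24 + 57, 8 + 10) = Gamma(81, 18).
The posterior predictive for a window of length T is Negative Binomial with variance T·α'·(β'+T)/β'² = 7·81·25/324 = 175/4.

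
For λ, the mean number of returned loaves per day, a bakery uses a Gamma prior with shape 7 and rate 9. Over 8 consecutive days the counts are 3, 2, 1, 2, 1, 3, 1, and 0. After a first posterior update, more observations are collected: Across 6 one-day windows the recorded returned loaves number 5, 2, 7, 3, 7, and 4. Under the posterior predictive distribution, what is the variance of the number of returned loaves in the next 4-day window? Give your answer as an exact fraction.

5184/529

Total count: 3 + 2 + 1 + 2 + 1 + 3 + 1 + 0 = 13.
Total exposure: 8 days.
After the first batch: Gamma(7 + 13, 9 + 8) = Gamma(20, 17).
Total count: 5 + 2 + 7 + 3 + 7 + 4 = 28.
Total exposure: 6 days.
After the second batch: Gamma(20 + 28, 17 + 6) = Gamma(48, 23).
The posterior predictive for a window of length T is Negative Binomial with variance T·α'·(β'+T)/β'² = 4·48·27/529 = 5184/529.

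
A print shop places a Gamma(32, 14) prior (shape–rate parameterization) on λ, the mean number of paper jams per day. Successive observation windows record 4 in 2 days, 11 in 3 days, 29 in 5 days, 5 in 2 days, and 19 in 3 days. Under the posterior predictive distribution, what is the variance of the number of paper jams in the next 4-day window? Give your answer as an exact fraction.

Total count: 4 + 11 + 29 + 5 + 19 = 68.
Total exposure: 2 + 3 + 5 + 2 + 3 = 15 days.
The Gamma prior is conjugate for the Poisson rate, so λ | data ~ Gamma(32+68, 14+15) = Gamma(100, 29).
The posterior predictive for a window of length T is Negative Binomial with variance T·α'·(β'+T)/β'² = 4·100·33/841 = 13200/841.

13200/841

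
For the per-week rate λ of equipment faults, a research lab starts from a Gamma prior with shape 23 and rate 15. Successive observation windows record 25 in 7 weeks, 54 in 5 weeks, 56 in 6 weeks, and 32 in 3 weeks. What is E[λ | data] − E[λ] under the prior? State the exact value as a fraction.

Total count: 25 + 54 + 56 + 32 = 167.
Total exposure: 7 + 5 + 6 + 3 = 21 weeks.
Conjugate update: add total count to the shape and total exposure to the rate, giving Gamma(190, 36).
Posterior mean = 190/36 = 95/18; prior mean = 23/15 = 23/15. Difference = 95/18 − 23/15 = 337/90.

337/90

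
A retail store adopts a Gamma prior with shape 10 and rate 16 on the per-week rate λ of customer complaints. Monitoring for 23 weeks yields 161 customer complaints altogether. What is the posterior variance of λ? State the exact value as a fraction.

Total count 161 over total exposure 23 weeks.
The Gamma prior is conjugate for the Poisson rate, so λ | data ~ Gamma(10+161, 16+23) = Gamma(171, 39).
Posterior variance = α'/β'² = 171/1521 = 19/169.

19/169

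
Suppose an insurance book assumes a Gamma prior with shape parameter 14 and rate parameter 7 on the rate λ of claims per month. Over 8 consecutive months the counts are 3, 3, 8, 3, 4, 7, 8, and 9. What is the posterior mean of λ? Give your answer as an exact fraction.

Total count: 3 + 3 + 8 + 3 + 4 + 7 + 8 + 9 = 45.
Total exposure: 8 months.
Posterior: α' = 14 + 45 = 59, β' = 7 + 8 = 15.
Posterior mean = α'/β' = 59/15.

59/15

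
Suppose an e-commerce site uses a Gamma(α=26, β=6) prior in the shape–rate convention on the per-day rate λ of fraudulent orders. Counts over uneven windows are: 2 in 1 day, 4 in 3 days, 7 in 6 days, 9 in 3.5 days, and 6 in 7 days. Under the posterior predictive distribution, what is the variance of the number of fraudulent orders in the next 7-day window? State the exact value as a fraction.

Total count: 2 + 4 + 7 + 9 + 6 = 28.
Total exposure: 1 + 3 + 6 + 3.5 + 7 = 20.5 days.
Posterior: α' = 26 + 28 = 54, β' = 6 + 20.5 = 53/2.
The posterior predictive for a window of length T is Negative Binomial with variance T·α'·(β'+T)/β'² = 7·54·(67/2)/(2809/4) = 50652/2809.

50652/2809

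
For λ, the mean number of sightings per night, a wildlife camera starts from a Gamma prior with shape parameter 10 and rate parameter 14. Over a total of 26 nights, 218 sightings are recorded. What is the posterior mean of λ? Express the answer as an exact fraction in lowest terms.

57/10

Total count 218 over total exposure 26 nights.
By Gamma–Poisson conjugacy, the posterior is Gamma(α + Σx, β + Σt) = Gamma(10 + 218, 14 + 26) = Gamma(228, 40).
Posterior mean = α'/β' = 228/40 = 57/10.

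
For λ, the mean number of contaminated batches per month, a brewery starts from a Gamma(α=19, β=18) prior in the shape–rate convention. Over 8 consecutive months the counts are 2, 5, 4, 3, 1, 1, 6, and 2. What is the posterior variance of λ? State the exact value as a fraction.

Total count: 2 + 5 + 4 + 3 + 1 + 1 + 6 + 2 = 24.
Total exposure: 8 months.
Posterior: α' = 19 + 24 = 43, β' = 18 + 8 = 26.
Posterior variance = α'/β'² = 43/676.

43/676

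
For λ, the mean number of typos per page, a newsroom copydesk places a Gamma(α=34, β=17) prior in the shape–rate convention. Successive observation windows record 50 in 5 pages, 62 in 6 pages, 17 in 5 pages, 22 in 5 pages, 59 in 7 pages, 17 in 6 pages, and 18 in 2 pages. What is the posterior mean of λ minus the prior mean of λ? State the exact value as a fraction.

Total count: 50 + 62 + 17 + 22 + 59 + 17 + 18 = 245.
Total exposure: 5 + 6 + 5 + 5 + 7 + 6 + 2 = 36 pages.
Conjugate update: add total count to the shape and total exposure to the rate, giving Gamma(279, 53).
Posterior mean = 279/53 = 279/53; prior mean = 34/17 = 2. Difference = 279/53 − 2 = 173/53.

173/53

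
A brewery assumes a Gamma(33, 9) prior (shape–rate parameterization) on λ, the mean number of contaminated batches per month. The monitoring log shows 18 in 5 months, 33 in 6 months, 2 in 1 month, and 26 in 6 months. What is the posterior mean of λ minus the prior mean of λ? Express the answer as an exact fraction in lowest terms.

Total count: 18 + 33 + 2 + 26 = 79.
Total exposure: 5 + 6 + 1 + 6 = 18 months.
Posterior: α' = 33 + 79 = 112, β' = 9 + 18 = 27.
Posterior mean = 112/27 = 112/27; prior mean = 33/9 = 11/3. Difference = 112/27 − 11/3 = 13/27.

13/27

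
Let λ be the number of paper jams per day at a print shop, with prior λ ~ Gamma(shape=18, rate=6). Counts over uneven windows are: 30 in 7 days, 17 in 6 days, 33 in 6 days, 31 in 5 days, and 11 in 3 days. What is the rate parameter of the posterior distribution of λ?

Total count: 30 + 17 + 33 + 31 + 11 = 122.
Total exposure: 7 + 6 + 6 + 5 + 3 = 27 days.
Posterior: α' = 18 + 122 = 140, β' = 6 + 27 = 33.

33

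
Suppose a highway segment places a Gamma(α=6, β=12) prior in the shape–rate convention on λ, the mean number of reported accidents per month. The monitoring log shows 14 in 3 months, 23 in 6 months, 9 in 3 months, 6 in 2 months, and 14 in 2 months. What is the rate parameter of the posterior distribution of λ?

28

Total count: 14 + 23 + 9 + 6 + 14 = 66.
Total exposure: 3 + 6 + 3 + 2 + 2 = 16 months.
Conjugate update: add total count to the shape and total exposure to the rate, giving Gamma(72, 28).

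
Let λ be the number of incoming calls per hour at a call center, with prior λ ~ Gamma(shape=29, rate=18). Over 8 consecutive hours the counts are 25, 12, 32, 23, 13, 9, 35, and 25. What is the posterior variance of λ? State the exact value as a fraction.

203/676

Total count: 25 + 12 + 32 + 23 + 13 + 9 + 35 + 25 = 174.
Total exposure: 8 hours.
Conjugate update: add total count to the shape and total exposure to the rate, giving Gamma(203, 26).
Posterior variance = α'/β'² = 203/676.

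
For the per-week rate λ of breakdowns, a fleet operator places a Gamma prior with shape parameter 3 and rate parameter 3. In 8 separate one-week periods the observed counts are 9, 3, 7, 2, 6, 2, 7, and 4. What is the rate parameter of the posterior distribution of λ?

11

Total count: 9 + 3 + 7 + 2 + 6 + 2 + 7 + 4 = 40.
Total exposure: 8 weeks.
Gamma(α, β) with Poisson data over total exposure Σt gives posterior Gamma(α+Σx, β+Σt) = Gamma(43, 11).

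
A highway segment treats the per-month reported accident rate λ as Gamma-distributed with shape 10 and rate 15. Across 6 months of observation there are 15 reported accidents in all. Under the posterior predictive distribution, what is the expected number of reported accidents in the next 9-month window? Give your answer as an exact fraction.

75/7

Total count 15 over total exposure 6 months.
Posterior: α' = 10 + 15 = 25, β' = 15 + 6 = 21.
Predictive mean over a 9-month window = T·E[λ|data] = 9·25/21 = 75/7.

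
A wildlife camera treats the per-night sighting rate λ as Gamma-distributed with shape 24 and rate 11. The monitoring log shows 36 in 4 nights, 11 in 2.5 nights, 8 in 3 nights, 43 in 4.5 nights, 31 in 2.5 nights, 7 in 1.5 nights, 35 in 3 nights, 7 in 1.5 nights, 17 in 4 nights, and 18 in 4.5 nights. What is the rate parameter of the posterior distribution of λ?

42

Total count: 36 + 11 + 8 + 43 + 31 + 7 + 35 + 7 + 17 + 18 = 213.
Total exposure: 4 + 2.5 + 3 + 4.5 + 2.5 + 1.5 + 3 + 1.5 + 4 + 4.5 = 31 nights.
Gamma(α, β) with Poisson data over total exposure Σt gives posterior Gamma(α+Σx, β+Σt) = Gamma(237, 42).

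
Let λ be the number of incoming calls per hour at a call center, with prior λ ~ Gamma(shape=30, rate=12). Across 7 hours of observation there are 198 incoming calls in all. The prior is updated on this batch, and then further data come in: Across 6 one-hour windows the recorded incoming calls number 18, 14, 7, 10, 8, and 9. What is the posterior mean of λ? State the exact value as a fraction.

Total count 198 over total exposure 7 hours.
After the first batch: Gamma(30 + 198, 12 + 7) = Gamma(228, 19).
Total count: 18 + 14 + 7 + 10 + 8 + 9 = 66.
Total exposure: 6 hours.
After the second batch: Gamma(228 + 66, 19 + 6) = Gamma(294, 25).
Posterior mean = α'/β' = 294/25.

294/25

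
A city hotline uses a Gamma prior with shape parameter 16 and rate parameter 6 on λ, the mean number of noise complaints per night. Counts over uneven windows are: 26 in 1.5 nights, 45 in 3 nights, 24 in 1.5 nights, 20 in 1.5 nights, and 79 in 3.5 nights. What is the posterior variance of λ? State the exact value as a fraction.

Total count: 26 + 45 + 24 + 20 + 79 = 194.
Total exposure: 1.5 + 3 + 1.5 + 1.5 + 3.5 = 11 nights.
By Gamma–Poisson conjugacy, the posterior is Gamma(α + Σx, β + Σt) = Gamma(16 + 194, 6 + 11) = Gamma(210, 17).
Posterior variance = α'/β'² = 210/289.

210/289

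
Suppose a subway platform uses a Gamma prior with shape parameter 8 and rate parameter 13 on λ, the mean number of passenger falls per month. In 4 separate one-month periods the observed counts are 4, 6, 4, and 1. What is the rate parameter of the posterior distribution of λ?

Total count: 4 + 6 + 4 + 1 = 15.
Total exposure: 4 months.
The Gamma prior is conjugate for the Poisson rate, so λ | data ~ Gamma(8+15, 13+4) = Gamma(23, 17).

17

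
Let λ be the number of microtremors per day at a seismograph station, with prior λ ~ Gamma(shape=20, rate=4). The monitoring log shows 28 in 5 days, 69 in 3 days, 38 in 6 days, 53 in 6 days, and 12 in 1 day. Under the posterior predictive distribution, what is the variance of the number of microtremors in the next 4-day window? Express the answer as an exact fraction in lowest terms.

Total count: 28 + 69 + 38 + 53 + 12 = 200.
Total exposure: 5 + 3 + 6 + 6 + 1 = 21 days.
Posterior: α' = 20 + 200 = 220, β' = 4 + 21 = 25.
The posterior predictive for a window of length T is Negative Binomial with variance T·α'·(β'+T)/β'² = 4·220·29/625 = 5104/125.

5104/125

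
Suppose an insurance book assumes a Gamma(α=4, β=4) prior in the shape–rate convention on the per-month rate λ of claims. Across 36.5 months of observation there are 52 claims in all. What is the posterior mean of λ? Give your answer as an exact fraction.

112/81

Total count 52 over total exposure 36.5 months.
The Gamma prior is conjugate for the Poisson rate, so λ | data ~ Gamma(4+52, 4+36.5) = Gamma(56, 81/2).
Posterior mean = α'/β' = 56/(81/2) = 112/81.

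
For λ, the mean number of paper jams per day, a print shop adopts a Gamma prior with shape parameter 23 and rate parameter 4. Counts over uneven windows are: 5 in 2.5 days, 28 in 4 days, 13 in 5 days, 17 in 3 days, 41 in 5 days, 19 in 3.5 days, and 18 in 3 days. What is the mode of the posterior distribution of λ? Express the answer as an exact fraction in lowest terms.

Total count: 5 + 28 + 13 + 17 + 41 + 19 + 18 = 141.
Total exposure: 2.5 + 4 + 5 + 3 + 5 + 3.5 + 3 = 26 days.
Posterior: α' = 23 + 141 = 164, β' = 4 + 26 = 30.
Posterior mode = (α'−1)/β' = 163/30.

163/30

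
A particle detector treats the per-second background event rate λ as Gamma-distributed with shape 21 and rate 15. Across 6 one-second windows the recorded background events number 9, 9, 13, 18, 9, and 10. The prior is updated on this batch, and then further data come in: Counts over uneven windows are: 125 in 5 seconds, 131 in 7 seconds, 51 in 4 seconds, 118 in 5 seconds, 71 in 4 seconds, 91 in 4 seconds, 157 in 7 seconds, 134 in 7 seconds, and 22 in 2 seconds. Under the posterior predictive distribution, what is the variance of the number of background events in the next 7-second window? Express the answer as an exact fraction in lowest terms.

505379/4356

Total count: 9 + 9 + 13 + 18 + 9 + 10 = 68.
Total exposure: 6 seconds.
After the first batch: Gamma(21 + 68, 15 + 6) = Gamma(89, 21).
Total count: 125 + 131 + 51 + 118 + 71 + 91 + 157 + 134 + 22 = 900.
Total exposure: 5 + 7 + 4 + 5 + 4 + 4 + 7 + 7 + 2 = 45 seconds.
After the second batch: Gamma(89 + 900, 21 + 45) = Gamma(989, 66).
The posterior predictive for a window of length T is Negative Binomial with variance T·α'·(β'+T)/β'² = 7·989·73/4356 = 505379/4356.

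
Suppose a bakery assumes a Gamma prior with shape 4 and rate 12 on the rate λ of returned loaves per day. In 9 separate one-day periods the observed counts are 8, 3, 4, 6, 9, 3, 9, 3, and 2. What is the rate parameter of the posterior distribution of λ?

Total count: 8 + 3 + 4 + 6 + 9 + 3 + 9 + 3 + 2 = 47.
Total exposure: 9 days.
The Gamma prior is conjugate for the Poisson rate, so λ | data ~ Gamma(4+47, 12+9) = Gamma(51, 21).

21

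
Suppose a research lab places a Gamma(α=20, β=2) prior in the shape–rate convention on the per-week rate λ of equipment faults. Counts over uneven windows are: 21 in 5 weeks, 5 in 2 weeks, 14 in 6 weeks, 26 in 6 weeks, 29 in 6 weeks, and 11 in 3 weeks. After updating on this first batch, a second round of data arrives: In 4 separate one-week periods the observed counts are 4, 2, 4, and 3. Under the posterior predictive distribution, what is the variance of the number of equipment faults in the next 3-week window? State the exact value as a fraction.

15429/1156

Total count: 21 + 5 + 14 + 26 + 29 + 11 = 106.
Total exposure: 5 + 2 + 6 + 6 + 6 + 3 = 28 weeks.
After the first batch: Gamma(20 + 106, 2 + 28) = Gamma(126, 30).
Total count: 4 + 2 + 4 + 3 = 13.
Total exposure: 4 weeks.
After the second batch: Gamma(126 + 13, 30 + 4) = Gamma(139, 34).
The posterior predictive for a window of length T is Negative Binomial with variance T·α'·(β'+T)/β'² = 3·139·37/1156 = 15429/1156.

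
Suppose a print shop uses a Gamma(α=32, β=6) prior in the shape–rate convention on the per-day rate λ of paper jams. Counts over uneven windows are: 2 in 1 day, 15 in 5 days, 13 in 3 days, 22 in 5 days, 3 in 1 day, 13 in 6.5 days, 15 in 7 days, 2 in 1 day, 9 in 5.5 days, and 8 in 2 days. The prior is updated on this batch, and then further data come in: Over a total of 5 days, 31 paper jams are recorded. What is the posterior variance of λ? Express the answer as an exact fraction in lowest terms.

55/768

Total count: 2 + 15 + 13 + 22 + 3 + 13 + 15 + 2 + 9 + 8 = 102.
Total exposure: 1 + 5 + 3 + 5 + 1 + 6.5 + 7 + 1 + 5.5 + 2 = 37 days.
After the first batch: Gamma(32 + 102, 6 + 37) = Gamma(134, 43).
Total count 31 over total exposure 5 days.
After the second batch: Gamma(134 + 31, 43 + 5) = Gamma(165, 48).
Posterior variance = α'/β'² = 165/2304 = 55/768.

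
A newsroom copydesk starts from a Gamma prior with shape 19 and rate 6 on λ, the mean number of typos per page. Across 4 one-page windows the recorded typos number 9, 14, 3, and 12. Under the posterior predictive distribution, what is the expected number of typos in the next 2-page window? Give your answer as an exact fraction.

57/5

Total count: 9 + 14 + 3 + 12 = 38.
Total exposure: 4 pages.
Gamma(α, β) with Poisson data over total exposure Σt gives posterior Gamma(α+Σx, β+Σt) = Gamma(57, 10).
Predictive mean over a 2-page window = T·E[λ|data] = 2·57/10 = 57/5.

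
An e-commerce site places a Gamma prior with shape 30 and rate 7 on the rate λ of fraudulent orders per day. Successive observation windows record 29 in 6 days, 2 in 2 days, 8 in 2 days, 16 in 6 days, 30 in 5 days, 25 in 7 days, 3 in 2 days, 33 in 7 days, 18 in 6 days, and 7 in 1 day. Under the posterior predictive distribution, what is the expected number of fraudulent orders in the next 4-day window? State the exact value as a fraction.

268/17

Total count: 29 + 2 + 8 + 16 + 30 + 25 + 3 + 33 + 18 + 7 = 171.
Total exposure: 6 + 2 + 2 + 6 + 5 + 7 + 2 + 7 + 6 + 1 = 44 days.
Gamma(α, β) with Poisson data over total exposure Σt gives posterior Gamma(α+Σx, β+Σt) = Gamma(201, 51).
Predictive mean over a 4-day window = T·E[λ|data] = 4·201/51 = 268/17.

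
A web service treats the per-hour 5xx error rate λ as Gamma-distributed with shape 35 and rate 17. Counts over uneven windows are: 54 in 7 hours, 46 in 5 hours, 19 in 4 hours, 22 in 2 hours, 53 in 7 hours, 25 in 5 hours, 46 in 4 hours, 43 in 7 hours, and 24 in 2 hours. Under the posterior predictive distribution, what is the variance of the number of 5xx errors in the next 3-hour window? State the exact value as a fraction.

Total count: 54 + 46 + 19 + 22 + 53 + 25 + 46 + 43 + 24 = 332.
Total exposure: 7 + 5 + 4 + 2 + 7 + 5 + 4 + 7 + 2 = 43 hours.
Gamma(α, β) with Poisson data over total exposure Σt gives posterior Gamma(α+Σx, β+Σt) = Gamma(367, 60).
The posterior predictive for a window of length T is Negative Binomial with variance T·α'·(β'+T)/β'² = 3·367·63/3600 = 7707/400.

7707/400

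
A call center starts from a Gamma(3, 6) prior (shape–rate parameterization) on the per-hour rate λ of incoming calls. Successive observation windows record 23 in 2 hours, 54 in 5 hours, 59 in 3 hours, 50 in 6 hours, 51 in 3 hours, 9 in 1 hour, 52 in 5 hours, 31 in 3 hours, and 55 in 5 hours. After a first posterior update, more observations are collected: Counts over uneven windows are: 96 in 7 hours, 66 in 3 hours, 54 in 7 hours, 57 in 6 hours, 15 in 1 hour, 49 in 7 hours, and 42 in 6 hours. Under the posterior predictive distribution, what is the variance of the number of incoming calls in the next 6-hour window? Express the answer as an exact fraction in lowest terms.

47109/722

Total count: 23 + 54 + 59 + 50 + 51 + 9 + 52 + 31 + 55 = 384.
Total exposure: 2 + 5 + 3 + 6 + 3 + 1 + 5 + 3 + 5 = 33 hours.
After the first batch: Gamma(3 + 384, 6 + 33) = Gamma(387, 39).
Total count: 96 + 66 + 54 + 57 + 15 + 49 + 42 = 379.
Total exposure: 7 + 3 + 7 + 6 + 1 + 7 + 6 = 37 hours.
After the second batch: Gamma(387 + 379, 39 + 37) = Gamma(766, 76).
The posterior predictive for a window of length T is Negative Binomial with variance T·α'·(β'+T)/β'² = 6·766·82/5776 = 47109/722.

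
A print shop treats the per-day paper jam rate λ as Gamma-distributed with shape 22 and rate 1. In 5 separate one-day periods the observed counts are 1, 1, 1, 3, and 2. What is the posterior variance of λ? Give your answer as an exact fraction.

Total count: 1 + 1 + 1 + 3 + 2 = 8.
Total exposure: 5 days.
By Gamma–Poisson conjugacy, the posterior is Gamma(α + Σx, β + Σt) = Gamma(22 + 8, 1 + 5) = Gamma(30, 6).
Posterior variance = α'/β'² = 30/36 = 5/6.

5/6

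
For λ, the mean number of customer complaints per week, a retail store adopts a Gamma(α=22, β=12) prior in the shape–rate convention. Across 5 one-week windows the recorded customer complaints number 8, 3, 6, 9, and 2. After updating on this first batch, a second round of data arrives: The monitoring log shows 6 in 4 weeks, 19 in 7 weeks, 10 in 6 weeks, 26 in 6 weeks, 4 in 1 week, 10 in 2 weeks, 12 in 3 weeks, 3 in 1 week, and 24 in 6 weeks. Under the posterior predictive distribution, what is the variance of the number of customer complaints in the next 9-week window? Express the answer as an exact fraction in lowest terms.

91512/2809

Total count: 8 + 3 + 6 + 9 + 2 = 28.
Total exposure: 5 weeks.
After the first batch: Gamma(22 + 28, 12 + 5) = Gamma(50, 17).
Total count: 6 + 19 + 10 + 26 + 4 + 10 + 12 + 3 + 24 = 114.
Total exposure: 4 + 7 + 6 + 6 + 1 + 2 + 3 + 1 + 6 = 36 weeks.
After the second batch: Gamma(50 + 114, 17 + 36) = Gamma(164, 53).
The posterior predictive for a window of length T is Negative Binomial with variance T·α'·(β'+T)/β'² = 9·164·62/2809 = 91512/2809.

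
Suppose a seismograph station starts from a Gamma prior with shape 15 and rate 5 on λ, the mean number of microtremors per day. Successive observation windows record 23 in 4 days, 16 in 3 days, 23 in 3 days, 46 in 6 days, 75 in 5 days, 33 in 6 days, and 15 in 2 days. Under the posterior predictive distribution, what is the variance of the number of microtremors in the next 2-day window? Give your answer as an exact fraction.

Total count: 23 + 16 + 23 + 46 + 75 + 33 + 15 = 231.
Total exposure: 4 + 3 + 3 + 6 + 5 + 6 + 2 = 29 days.
Conjugate update: add total count to the shape and total exposure to the rate, giving Gamma(246, 34).
The posterior predictive for a window of length T is Negative Binomial with variance T·α'·(β'+T)/β'² = 2·246·36/1156 = 4428/289.

4428/289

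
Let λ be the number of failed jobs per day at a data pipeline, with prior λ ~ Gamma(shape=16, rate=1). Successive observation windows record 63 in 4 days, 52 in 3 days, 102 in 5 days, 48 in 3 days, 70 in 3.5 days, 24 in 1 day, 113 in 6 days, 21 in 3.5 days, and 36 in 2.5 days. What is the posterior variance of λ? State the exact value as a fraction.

436/845

Total count: 63 + 52 + 102 + 48 + 70 + 24 + 113 + 21 + 36 = 529.
Total exposure: 4 + 3 + 5 + 3 + 3.5 + 1 + 6 + 3.5 + 2.5 = 31.5 days.
Conjugate update: add total count to the shape and total exposure to the rate, giving Gamma(545, 65/2).
Posterior variance = α'/β'² = 545/(4225/4) = 436/845.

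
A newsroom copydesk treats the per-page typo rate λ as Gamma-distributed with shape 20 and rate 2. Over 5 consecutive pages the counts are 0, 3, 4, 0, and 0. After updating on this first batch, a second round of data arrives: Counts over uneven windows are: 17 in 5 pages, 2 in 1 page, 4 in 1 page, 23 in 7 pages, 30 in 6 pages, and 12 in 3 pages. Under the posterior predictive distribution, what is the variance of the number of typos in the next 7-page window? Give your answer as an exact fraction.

Total count: 0 + 3 + 4 + 0 + 0 = 7.
Total exposure: 5 pages.
After the first batch: Gamma(20 + 7, 2 + 5) = Gamma(27, 7).
Total count: 17 + 2 + 4 + 23 + 30 + 12 = 88.
Total exposure: 5 + 1 + 1 + 7 + 6 + 3 = 23 pages.
After the second batch: Gamma(27 + 88, 7 + 23) = Gamma(115, 30).
The posterior predictive for a window of length T is Negative Binomial with variance T·α'·(β'+T)/β'² = 7·115·37/900 = 5957/180.

5957/180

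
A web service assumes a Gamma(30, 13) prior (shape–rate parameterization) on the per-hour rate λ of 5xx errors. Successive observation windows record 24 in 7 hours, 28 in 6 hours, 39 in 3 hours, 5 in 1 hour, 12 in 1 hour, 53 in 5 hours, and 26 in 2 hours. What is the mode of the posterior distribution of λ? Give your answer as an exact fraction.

Total count: 24 + 28 + 39 + 5 + 12 + 53 + 26 = 187.
Total exposure: 7 + 6 + 3 + 1 + 1 + 5 + 2 = 25 hours.
Posterior: α' = 30 + 187 = 217, β' = 13 + 25 = 38.
Posterior mode = (α'−1)/β' = 216/38 = 108/19.

108/19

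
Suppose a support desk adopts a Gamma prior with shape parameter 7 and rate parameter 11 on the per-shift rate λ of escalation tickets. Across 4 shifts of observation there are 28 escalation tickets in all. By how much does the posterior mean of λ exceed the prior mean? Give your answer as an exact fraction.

Total count 28 over total exposure 4 shifts.
Posterior: α' = 7 + 28 = 35, β' = 11 + 4 = 15.
Posterior mean = 35/15 = 7/3; prior mean = 7/11 = 7/11. Difference = 7/3 − 7/11 = 56/33.

56/33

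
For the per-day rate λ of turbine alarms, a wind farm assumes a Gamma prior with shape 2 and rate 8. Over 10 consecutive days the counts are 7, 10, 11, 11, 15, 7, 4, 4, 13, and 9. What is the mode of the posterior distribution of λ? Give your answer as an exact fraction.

46/9

Total count: 7 + 10 + 11 + 11 + 15 + 7 + 4 + 4 + 13 + 9 = 91.
Total exposure: 10 days.
By Gamma–Poisson conjugacy, the posterior is Gamma(α + Σx, β + Σt) = Gamma(2 + 91, 8 + 10) = Gamma(93, 18).
Posterior mode = (α'−1)/β' = 92/18 = 46/9.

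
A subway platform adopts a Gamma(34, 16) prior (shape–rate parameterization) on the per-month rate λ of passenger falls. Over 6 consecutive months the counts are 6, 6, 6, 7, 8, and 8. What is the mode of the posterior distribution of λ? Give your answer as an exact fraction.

Total count: 6 + 6 + 6 + 7 + 8 + 8 = 41.
Total exposure: 6 months.
By Gamma–Poisson conjugacy, the posterior is Gamma(α + Σx, β + Σt) = Gamma(34 + 41, 16 + 6) = Gamma(75, 22).
Posterior mode = (α'−1)/β' = 74/22 = 37/11.

37/11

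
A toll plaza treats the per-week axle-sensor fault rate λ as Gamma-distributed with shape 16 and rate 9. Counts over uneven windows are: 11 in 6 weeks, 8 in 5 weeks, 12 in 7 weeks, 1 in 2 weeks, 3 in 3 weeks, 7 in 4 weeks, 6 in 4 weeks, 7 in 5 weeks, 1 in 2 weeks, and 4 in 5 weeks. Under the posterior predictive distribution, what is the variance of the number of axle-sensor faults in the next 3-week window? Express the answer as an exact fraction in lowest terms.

Total count: 11 + 8 + 12 + 1 + 3 + 7 + 6 + 7 + 1 + 4 = 60.
Total exposure: 6 + 5 + 7 + 2 + 3 + 4 + 4 + 5 + 2 + 5 = 43 weeks.
Conjugate update: add total count to the shape and total exposure to the rate, giving Gamma(76, 52).
The posterior predictive for a window of length T is Negative Binomial with variance T·α'·(β'+T)/β'² = 3·76·55/2704 = 3135/676.

3135/676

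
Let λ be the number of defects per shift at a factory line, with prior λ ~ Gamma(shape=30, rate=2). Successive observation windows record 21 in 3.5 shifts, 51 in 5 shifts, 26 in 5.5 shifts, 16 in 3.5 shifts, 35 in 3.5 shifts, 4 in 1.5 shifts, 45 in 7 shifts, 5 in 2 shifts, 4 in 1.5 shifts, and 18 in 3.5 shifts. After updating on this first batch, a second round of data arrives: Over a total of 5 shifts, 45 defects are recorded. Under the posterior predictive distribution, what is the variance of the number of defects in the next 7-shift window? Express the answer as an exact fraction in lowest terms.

141400/2523

Total count: 21 + 51 + 26 + 16 + 35 + 4 + 45 + 5 + 4 + 18 = 225.
Total exposure: 3.5 + 5 + 5.5 + 3.5 + 3.5 + 1.5 + 7 + 2 + 1.5 + 3.5 = 36.5 shifts.
After the first batch: Gamma(30 + 225, 2 + 36.5) = Gamma(255, 77/2).
Total count 45 over total exposure 5 shifts.
After the second batch: Gamma(255 + 45, 77/2 + 5) = Gamma(300, 87/2).
The posterior predictive for a window of length T is Negative Binomial with variance T·α'·(β'+T)/β'² = 7·300·(101/2)/(7569/4) = 141400/2523.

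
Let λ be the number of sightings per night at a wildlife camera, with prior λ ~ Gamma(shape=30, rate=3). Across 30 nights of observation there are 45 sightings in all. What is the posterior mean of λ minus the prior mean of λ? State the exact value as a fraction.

-85/11

Total count 45 over total exposure 30 nights.
The Gamma prior is conjugate for the Poisson rate, so λ | data ~ Gamma(30+45, 3+30) = Gamma(75, 33).
Posterior mean = 75/33 = 25/11; prior mean = 30/3 = 10. Difference = 25/11 − 10 = -85/11.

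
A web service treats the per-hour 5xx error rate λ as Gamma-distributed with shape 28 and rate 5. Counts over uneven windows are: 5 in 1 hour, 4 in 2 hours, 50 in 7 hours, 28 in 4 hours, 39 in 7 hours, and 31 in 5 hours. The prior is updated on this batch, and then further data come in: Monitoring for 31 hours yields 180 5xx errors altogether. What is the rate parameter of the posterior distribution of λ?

Total count: 5 + 4 + 50 + 28 + 39 + 31 = 157.
Total exposure: 1 + 2 + 7 + 4 + 7 + 5 = 26 hours.
After the first batch: Gamma(28 + 157, 5 + 26) = Gamma(185, 31).
Total count 180 over total exposure 31 hours.
After the second batch: Gamma(185 + 180, 31 + 31) = Gamma(365, 62).

62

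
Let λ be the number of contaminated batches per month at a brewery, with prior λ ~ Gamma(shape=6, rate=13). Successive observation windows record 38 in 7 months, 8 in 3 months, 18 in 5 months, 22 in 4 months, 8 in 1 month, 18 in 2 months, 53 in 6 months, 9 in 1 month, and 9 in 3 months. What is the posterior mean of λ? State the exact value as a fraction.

21/5

Total count: 38 + 8 + 18 + 22 + 8 + 18 + 53 + 9 + 9 = 183.
Total exposure: 7 + 3 + 5 + 4 + 1 + 2 + 6 + 1 + 3 = 32 months.
Gamma(α, β) with Poisson data over total exposure Σt gives posterior Gamma(α+Σx, β+Σt) = Gamma(189, 45).
Posterior mean = α'/β' = 189/45 = 21/5.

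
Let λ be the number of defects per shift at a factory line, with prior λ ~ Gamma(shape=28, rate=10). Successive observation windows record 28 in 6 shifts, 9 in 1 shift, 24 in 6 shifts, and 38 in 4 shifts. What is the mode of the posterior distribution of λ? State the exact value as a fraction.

14/3

Total count: 28 + 9 + 24 + 38 = 99.
Total exposure: 6 + 1 + 6 + 4 = 17 shifts.
By Gamma–Poisson conjugacy, the posterior is Gamma(α + Σx, β + Σt) = Gamma(28 + 99, 10 + 17) = Gamma(127, 27).
Posterior mode = (α'−1)/β' = 126/27 = 14/3.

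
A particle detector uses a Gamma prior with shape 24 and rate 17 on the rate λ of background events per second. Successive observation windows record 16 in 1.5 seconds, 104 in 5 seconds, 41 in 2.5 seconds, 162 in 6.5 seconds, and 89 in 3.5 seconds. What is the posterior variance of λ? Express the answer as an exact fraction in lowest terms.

Total count: 16 + 104 + 41 + 162 + 89 = 412.
Total exposure: 1.5 + 5 + 2.5 + 6.5 + 3.5 = 19 seconds.
Posterior: α' = 24 + 412 = 436, β' = 17 + 19 = 36.
Posterior variance = α'/β'² = 436/1296 = 109/324.

109/324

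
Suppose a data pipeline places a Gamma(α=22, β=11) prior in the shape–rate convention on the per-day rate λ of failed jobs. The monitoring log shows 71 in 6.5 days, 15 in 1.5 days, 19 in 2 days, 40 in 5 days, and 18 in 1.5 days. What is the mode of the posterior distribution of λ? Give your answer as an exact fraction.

368/55

Total count: 71 + 15 + 19 + 40 + 18 = 163.
Total exposure: 6.5 + 1.5 + 2 + 5 + 1.5 = 16.5 days.
Posterior: α' = 22 + 163 = 185, β' = 11 + 16.5 = 55/2.
Posterior mode = (α'−1)/β' = 184/(55/2) = 368/55.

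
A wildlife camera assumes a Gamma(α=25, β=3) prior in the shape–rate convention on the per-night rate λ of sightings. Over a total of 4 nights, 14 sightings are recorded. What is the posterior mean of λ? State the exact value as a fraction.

Total count 14 over total exposure 4 nights.
By Gamma–Poisson conjugacy, the posterior is Gamma(α + Σx, β + Σt) = Gamma(25 + 14, 3 + 4) = Gamma(39, 7).
Posterior mean = α'/β' = 39/7.

39/7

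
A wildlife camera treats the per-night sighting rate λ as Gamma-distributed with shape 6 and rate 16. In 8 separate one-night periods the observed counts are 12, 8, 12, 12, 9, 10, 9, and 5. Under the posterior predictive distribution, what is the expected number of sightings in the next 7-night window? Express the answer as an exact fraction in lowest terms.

Total count: 12 + 8 + 12 + 12 + 9 + 10 + 9 + 5 = 77.
Total exposure: 8 nights.
Posterior: α' = 6 + 77 = 83, β' = 16 + 8 = 24.
Predictive mean over a 7-night window = T·E[λ|data] = 7·83/24 = 581/24.

581/24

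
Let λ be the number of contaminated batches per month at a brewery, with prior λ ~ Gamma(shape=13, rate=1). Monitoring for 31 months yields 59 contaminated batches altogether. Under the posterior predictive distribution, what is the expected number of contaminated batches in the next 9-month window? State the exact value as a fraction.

Total count 59 over total exposure 31 months.
Gamma(α, β) with Poisson data over total exposure Σt gives posterior Gamma(α+Σx, β+Σt) = Gamma(72, 32).
Predictive mean over a 9-month window = T·E[λ|data] = 9·72/32 = 81/4.

81/4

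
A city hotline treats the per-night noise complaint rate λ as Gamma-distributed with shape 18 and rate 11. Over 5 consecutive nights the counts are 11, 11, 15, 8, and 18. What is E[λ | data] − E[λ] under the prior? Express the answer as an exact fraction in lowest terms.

603/176

Total count: 11 + 11 + 15 + 8 + 18 = 63.
Total exposure: 5 nights.
The Gamma prior is conjugate for the Poisson rate, so λ | data ~ Gamma(18+63, 11+5) = Gamma(81, 16).
Posterior mean = 81/16 = 81/16; prior mean = 18/11 = 18/11. Difference = 81/16 − 18/11 = 603/176.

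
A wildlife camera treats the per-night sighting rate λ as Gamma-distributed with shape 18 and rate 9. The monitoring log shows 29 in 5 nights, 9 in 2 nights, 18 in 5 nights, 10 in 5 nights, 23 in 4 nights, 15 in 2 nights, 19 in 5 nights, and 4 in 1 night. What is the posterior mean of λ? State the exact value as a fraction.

Total count: 29 + 9 + 18 + 10 + 23 + 15 + 19 + 4 = 127.
Total exposure: 5 + 2 + 5 + 5 + 4 + 2 + 5 + 1 = 29 nights.
Gamma(α, β) with Poisson data over total exposure Σt gives posterior Gamma(α+Σx, β+Σt) = Gamma(145, 38).
Posterior mean = α'/β' = 145/38.

145/38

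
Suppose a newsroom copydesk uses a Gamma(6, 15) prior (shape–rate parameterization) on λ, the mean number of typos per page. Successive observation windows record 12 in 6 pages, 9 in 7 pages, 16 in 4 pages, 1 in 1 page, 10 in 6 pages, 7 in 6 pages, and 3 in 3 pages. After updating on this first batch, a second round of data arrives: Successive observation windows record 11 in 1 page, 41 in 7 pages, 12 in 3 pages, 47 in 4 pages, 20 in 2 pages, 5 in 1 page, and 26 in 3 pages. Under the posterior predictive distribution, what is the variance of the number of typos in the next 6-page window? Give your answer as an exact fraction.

Total count: 12 + 9 + 16 + 1 + 10 + 7 + 3 = 58.
Total exposure: 6 + 7 + 4 + 1 + 6 + 6 + 3 = 33 pages.
After the first batch: Gamma(6 + 58, 15 + 33) = Gamma(64, 48).
Total count: 11 + 41 + 12 + 47 + 20 + 5 + 26 = 162.
Total exposure: 1 + 7 + 3 + 4 + 2 + 1 + 3 = 21 pages.
After the second batch: Gamma(64 + 162, 48 + 21) = Gamma(226, 69).
The posterior predictive for a window of length T is Negative Binomial with variance T·α'·(β'+T)/β'² = 6·226·75/4761 = 11300/529.

11300/529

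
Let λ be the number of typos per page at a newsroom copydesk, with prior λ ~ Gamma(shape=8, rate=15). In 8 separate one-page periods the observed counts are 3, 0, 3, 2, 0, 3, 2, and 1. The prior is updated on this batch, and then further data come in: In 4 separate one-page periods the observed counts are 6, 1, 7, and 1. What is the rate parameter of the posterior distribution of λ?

27

Total count: 3 + 0 + 3 + 2 + 0 + 3 + 2 + 1 = 14.
Total exposure: 8 pages.
After the first batch: Gamma(8 + 14, 15 + 8) = Gamma(22, 23).
Total count: 6 + 1 + 7 + 1 = 15.
Total exposure: 4 pages.
After the second batch: Gamma(22 + 15, 23 + 4) = Gamma(37, 27).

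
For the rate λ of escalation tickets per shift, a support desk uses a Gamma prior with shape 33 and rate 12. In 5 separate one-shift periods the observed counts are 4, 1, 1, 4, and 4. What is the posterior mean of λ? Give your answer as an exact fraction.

47/17

Total count: 4 + 1 + 1 + 4 + 4 = 14.
Total exposure: 5 shifts.
Posterior: α' = 33 + 14 = 47, β' = 12 + 5 = 17.
Posterior mean = α'/β' = 47/17.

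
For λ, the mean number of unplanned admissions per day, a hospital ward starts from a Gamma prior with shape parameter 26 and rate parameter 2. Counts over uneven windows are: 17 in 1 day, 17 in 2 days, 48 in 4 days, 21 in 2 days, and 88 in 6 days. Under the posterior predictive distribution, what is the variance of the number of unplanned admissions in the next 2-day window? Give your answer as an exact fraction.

Total count: 17 + 17 + 48 + 21 + 88 = 191.
Total exposure: 1 + 2 + 4 + 2 + 6 = 15 days.
The Gamma prior is conjugate for the Poisson rate, so λ | data ~ Gamma(26+191, 2+15) = Gamma(217, 17).
The posterior predictive for a window of length T is Negative Binomial with variance T·α'·(β'+T)/β'² = 2·217·19/289 = 8246/289.

8246/289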